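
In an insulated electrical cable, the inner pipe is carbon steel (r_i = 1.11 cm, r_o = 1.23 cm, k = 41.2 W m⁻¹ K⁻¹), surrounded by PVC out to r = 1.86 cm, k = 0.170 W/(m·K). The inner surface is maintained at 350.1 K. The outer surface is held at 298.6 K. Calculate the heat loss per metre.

Q' = 133 W/m

Treat each layer as a resistance in series:
  R'_carbon steel = ln(0.0123/0.0111)/(2πk) = 0.1027/(2π·41.2) = 3.966×10^-4 m·K/W
  R'_PVC = ln(0.0186/0.0123)/(2πk) = 0.4136/(2π·0.170) = 0.3872 m·K/W
ΣR = 3.966×10^-4 + 0.3872 = 0.3876 m·K/W
Q' = ΔT/ΣR = (350.1 K − 298.6 K)/0.3876 = 133 W/m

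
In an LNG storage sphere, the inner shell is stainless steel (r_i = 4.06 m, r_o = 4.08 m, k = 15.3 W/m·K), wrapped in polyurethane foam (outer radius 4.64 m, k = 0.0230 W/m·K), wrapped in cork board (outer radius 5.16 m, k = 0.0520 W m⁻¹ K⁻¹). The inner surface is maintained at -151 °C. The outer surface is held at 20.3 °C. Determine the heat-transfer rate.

Q = 1260 W

Series thermal resistances, inner to outer:
  R_stainless steel = (1/4.06 − 1/4.08)/(4πk) = 0.001207/(4π·15.3) = 6.280×10^-6 K/W
  R_polyurethane foam = (1/4.08 − 1/4.64)/(4πk) = 0.02958/(4π·0.0230) = 0.1023 K/W
  R_cork board = (1/4.64 − 1/5.16)/(4πk) = 0.02172/(4π·0.0520) = 0.03324 K/W
ΣR = 6.280×10^-6 + 0.1023 + 0.03324 = 0.1355 K/W
Q = ΔT/ΣR = (-151 °C − 20.3 °C)/0.1355 = -1260 W
(Negative Q ⇒ heat flows inward; heat gain = 1260 W.)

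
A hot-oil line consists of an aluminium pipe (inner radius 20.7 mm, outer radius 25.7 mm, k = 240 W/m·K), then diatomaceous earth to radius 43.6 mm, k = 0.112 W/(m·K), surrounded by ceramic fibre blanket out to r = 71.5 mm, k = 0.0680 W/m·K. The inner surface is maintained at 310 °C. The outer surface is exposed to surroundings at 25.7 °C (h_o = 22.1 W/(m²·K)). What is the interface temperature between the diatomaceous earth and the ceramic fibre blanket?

Series thermal resistances, inner to outer:
  R'_aluminium = ln(0.0257/0.0207)/(2πk) = 0.2164/(2π·240) = 1.435×10^-4 m·K/W
  R'_diatomaceous earth = ln(0.0436/0.0257)/(2πk) = 0.5286/(2π·0.112) = 0.7511 m·K/W
  R'_ceramic fibre blanket = ln(0.0715/0.0436)/(2πk) = 0.4946/(2π·0.0680) = 1.158 m·K/W
  R'_conv,out = 1/(2πr h) = 1/(2π·0.0715·22.1) = 0.1007 m·K/W
ΣR = 1.435×10^-4 + 0.7511 + 1.158 + 0.1007 = 2.010 m·K/W
Q' = ΔT/ΣR = (310 °C − 25.7 °C)/2.010 = 141.4 W/m
From the inner boundary to the diatomaceous earth/ceramic fibre blanket interface, ΣR_partial = 0.7512 m·K/W.
T_interface = T_in − Q'·ΣR_partial = 310 °C − (141.4)(0.7512) = 204 °C

T = 204 °C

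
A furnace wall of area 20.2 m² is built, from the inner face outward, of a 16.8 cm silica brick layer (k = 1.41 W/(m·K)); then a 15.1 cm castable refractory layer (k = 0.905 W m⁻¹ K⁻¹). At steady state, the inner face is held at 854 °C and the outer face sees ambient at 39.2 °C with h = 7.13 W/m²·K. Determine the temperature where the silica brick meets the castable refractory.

Resistance network (inner→outer):
  R_silica brick = L/(kA) = 0.168/(1.41·20.2) = 0.005898 K/W
  R_castable refractory = L/(kA) = 0.151/(0.905·20.2) = 0.008260 K/W
  R_conv,out = 1/(hA) = 1/(7.13·20.2) = 0.006943 K/W
ΣR = 0.005898 + 0.008260 + 0.006943 = 0.02110 K/W
Q = ΔT/ΣR = (854 °C − 39.2 °C)/0.02110 = 38620 W
From the inner boundary to the silica brick/castable refractory interface, ΣR_partial = 0.005898 K/W.
T_interface = T_in − Q·ΣR_partial = 854 °C − (38620)(0.005898) = 626 °C

T = 626 °C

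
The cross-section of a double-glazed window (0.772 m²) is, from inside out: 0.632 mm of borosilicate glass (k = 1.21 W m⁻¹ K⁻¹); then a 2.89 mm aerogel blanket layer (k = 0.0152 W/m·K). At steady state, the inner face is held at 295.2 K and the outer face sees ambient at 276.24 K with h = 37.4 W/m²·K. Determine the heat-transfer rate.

Q = 67.3 W

Resistance network (inner→outer):
  R_borosilicate glass = L/(kA) = 6.32×10^-4/(1.21·0.772) = 6.766×10^-4 K/W
  R_aerogel blanket = L/(kA) = 0.00289/(0.0152·0.772) = 0.2463 K/W
  R_conv,out = 1/(hA) = 1/(37.4·0.772) = 0.03463 K/W
ΣR = 6.766×10^-4 + 0.2463 + 0.03463 = 0.2816 K/W
Q = ΔT/ΣR = (295.2 K − 276.24 K)/0.2816 = 67.3 W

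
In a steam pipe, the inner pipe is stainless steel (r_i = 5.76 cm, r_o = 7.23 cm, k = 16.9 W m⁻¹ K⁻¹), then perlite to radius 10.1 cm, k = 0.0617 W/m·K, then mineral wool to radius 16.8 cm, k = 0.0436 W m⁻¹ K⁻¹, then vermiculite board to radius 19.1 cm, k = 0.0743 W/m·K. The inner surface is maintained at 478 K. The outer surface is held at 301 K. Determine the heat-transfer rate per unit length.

Resistance network (inner→outer):
  R'_stainless steel = ln(0.0723/0.0576)/(2πk) = 0.2273/(2π·16.9) = 0.002141 m·K/W
  R'_perlite = ln(0.101/0.0723)/(2πk) = 0.3343/(2π·0.0617) = 0.8623 m·K/W
  R'_mineral wool = ln(0.168/0.101)/(2πk) = 0.5088/(2π·0.0436) = 1.857 m·K/W
  R'_vermiculite board = ln(0.191/0.168)/(2πk) = 0.1283/(2π·0.0743) = 0.2748 m·K/W
ΣR = 0.002141 + 0.8623 + 1.857 + 0.2748 = 2.996 m·K/W
Q' = ΔT/ΣR = (478 K − 301 K)/2.996 = 59.1 W/m

Q' = 59.1 W/m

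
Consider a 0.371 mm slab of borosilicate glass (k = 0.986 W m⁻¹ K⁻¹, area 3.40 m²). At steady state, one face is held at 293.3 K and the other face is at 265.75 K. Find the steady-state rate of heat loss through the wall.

Q = kA·ΔT/L = 0.986 × 3.40 × |293.3 K − 265.75 K| / 3.71×10^-4 = 2.49×10^5 W

Q = 2.49×10^5 W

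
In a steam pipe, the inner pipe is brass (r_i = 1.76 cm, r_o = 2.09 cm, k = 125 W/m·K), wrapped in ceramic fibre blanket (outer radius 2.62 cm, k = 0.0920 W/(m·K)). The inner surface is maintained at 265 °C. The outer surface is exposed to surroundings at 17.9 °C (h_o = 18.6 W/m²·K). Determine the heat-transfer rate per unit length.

Q' = 344 W/m

Treat each layer as a resistance in series:
  R'_brass = ln(0.0209/0.0176)/(2πk) = 0.1719/(2π·125) = 2.188×10^-4 m·K/W
  R'_ceramic fibre blanket = ln(0.0262/0.0209)/(2πk) = 0.2260/(2π·0.0920) = 0.3910 m·K/W
  R'_conv,out = 1/(2πr h) = 1/(2π·0.0262·18.6) = 0.3266 m·K/W
ΣR = 2.188×10^-4 + 0.3910 + 0.3266 = 0.7178 m·K/W
Q' = ΔT/ΣR = (265 °C − 17.9 °C)/0.7178 = 344 W/m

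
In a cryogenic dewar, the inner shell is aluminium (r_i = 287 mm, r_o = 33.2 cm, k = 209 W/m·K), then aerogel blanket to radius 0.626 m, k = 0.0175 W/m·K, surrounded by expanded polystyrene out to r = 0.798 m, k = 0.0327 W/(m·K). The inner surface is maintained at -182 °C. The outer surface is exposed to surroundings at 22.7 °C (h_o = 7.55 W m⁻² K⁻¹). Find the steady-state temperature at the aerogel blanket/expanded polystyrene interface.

Treat each layer as a resistance in series:
  R_aluminium = (1/0.287 − 1/0.332)/(4πk) = 0.4723/(4π·209) = 1.798×10^-4 K/W
  R_aerogel blanket = (1/0.332 − 1/0.626)/(4πk) = 1.415/(4π·0.0175) = 6.433 K/W
  R_expanded polystyrene = (1/0.626 − 1/0.798)/(4πk) = 0.3443/(4π·0.0327) = 0.8379 K/W
  R_conv,out = 1/(4πr²h) = 1/(4π·0.798²·7.55) = 0.01655 K/W
ΣR = 1.798×10^-4 + 6.433 + 0.8379 + 0.01655 = 7.288 K/W
Q = ΔT/ΣR = (-182 °C − 22.7 °C)/7.288 = -28.09 W
From the inner boundary to the aerogel blanket/expanded polystyrene interface, ΣR_partial = 6.433 K/W.
T_interface = T_in − Q·ΣR_partial = -182 °C − (-28.09)(6.433) = -1.3 °C

T = -1.3 °C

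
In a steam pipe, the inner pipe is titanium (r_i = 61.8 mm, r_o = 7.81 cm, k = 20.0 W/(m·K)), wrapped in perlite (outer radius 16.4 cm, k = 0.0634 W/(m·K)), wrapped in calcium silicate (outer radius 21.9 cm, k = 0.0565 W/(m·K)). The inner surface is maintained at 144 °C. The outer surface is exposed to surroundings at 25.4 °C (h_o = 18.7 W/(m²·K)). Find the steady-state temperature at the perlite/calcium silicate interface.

T = 62.6 °C

Treat each layer as a resistance in series:
  R'_titanium = ln(0.0781/0.0618)/(2πk) = 0.2341/(2π·20.0) = 0.001863 m·K/W
  R'_perlite = ln(0.164/0.0781)/(2πk) = 0.7419/(2π·0.0634) = 1.862 m·K/W
  R'_calcium silicate = ln(0.219/0.164)/(2πk) = 0.2892/(2π·0.0565) = 0.8147 m·K/W
  R'_conv,out = 1/(2πr h) = 1/(2π·0.219·18.7) = 0.03886 m·K/W
ΣR = 0.001863 + 1.862 + 0.8147 + 0.03886 = 2.717 m·K/W
Q' = ΔT/ΣR = (144 °C − 25.4 °C)/2.717 = 43.65 W/m
From the inner boundary to the perlite/calcium silicate interface, ΣR_partial = 1.864 m·K/W.
T_interface = T_in − Q'·ΣR_partial = 144 °C − (43.65)(1.864) = 62.6 °C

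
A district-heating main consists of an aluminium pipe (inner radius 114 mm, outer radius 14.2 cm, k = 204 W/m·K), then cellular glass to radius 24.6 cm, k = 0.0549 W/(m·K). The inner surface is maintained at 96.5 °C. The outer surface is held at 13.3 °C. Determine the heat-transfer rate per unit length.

Q' = 52.2 W/m

Series thermal resistances, inner to outer:
  R'_aluminium = ln(0.142/0.114)/(2πk) = 0.2196/(2π·204) = 1.713×10^-4 m·K/W
  R'_cellular glass = ln(0.246/0.142)/(2πk) = 0.5495/(2π·0.0549) = 1.593 m·K/W
ΣR = 1.713×10^-4 + 1.593 = 1.593 m·K/W
Q' = ΔT/ΣR = (96.5 °C − 13.3 °C)/1.593 = 52.2 W/m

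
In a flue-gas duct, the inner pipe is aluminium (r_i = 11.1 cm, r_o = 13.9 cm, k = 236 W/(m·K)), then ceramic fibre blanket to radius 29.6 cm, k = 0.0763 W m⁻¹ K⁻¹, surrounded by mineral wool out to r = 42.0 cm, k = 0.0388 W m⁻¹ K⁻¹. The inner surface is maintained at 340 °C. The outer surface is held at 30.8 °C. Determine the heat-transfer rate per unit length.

Treat each layer as a resistance in series:
  R'_aluminium = ln(0.139/0.111)/(2πk) = 0.2249/(2π·236) = 1.517×10^-4 m·K/W
  R'_ceramic fibre blanket = ln(0.296/0.139)/(2πk) = 0.7559/(2π·0.0763) = 1.577 m·K/W
  R'_mineral wool = ln(0.420/0.296)/(2πk) = 0.3499/(2π·0.0388) = 1.435 m·K/W
ΣR = 1.517×10^-4 + 1.577 + 1.435 = 3.012 m·K/W
Q' = ΔT/ΣR = (340 °C − 30.8 °C)/3.012 = 103 W/m

Q' = 103 W/m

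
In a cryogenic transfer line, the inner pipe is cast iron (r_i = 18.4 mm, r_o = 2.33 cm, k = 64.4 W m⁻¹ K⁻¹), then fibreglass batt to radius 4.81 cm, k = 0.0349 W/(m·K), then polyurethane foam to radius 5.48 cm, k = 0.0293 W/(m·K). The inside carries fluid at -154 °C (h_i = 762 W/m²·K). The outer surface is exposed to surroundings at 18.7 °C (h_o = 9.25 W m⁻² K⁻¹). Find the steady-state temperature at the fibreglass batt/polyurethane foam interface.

T = -22.0 °C

Series thermal resistances, inner to outer:
  R'_conv,in = 1/(2πr h) = 1/(2π·0.0184·762) = 0.01135 m·K/W
  R'_cast iron = ln(0.0233/0.0184)/(2πk) = 0.2361/(2π·64.4) = 5.835×10^-4 m·K/W
  R'_fibreglass batt = ln(0.0481/0.0233)/(2πk) = 0.7248/(2π·0.0349) = 3.305 m·K/W
  R'_polyurethane foam = ln(0.0548/0.0481)/(2πk) = 0.1304/(2π·0.0293) = 0.7084 m·K/W
  R'_conv,out = 1/(2πr h) = 1/(2π·0.0548·9.25) = 0.3140 m·K/W
ΣR = 0.01135 + 5.835×10^-4 + 3.305 + 0.7084 + 0.3140 = 4.339 m·K/W
Q' = ΔT/ΣR = (-154 °C − 18.7 °C)/4.339 = -39.80 W/m
From the inner boundary to the fibreglass batt/polyurethane foam interface, ΣR_partial = 3.317 m·K/W.
T_interface = T_in − Q'·ΣR_partial = -154 °C − (-39.80)(3.317) = -22.0 °C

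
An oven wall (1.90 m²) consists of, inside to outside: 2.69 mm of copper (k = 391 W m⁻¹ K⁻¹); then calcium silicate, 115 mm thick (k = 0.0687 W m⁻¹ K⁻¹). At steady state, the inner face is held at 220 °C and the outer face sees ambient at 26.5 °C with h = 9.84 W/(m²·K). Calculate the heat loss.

Treat each layer as a resistance in series:
  R_copper = L/(kA) = 0.00269/(391·1.90) = 3.621×10^-6 K/W
  R_calcium silicate = L/(kA) = 0.115/(0.0687·1.90) = 0.8810 K/W
  R_conv,out = 1/(hA) = 1/(9.84·1.90) = 0.05349 K/W
ΣR = 3.621×10^-6 + 0.8810 + 0.05349 = 0.9345 K/W
Q = ΔT/ΣR = (220 °C − 26.5 °C)/0.9345 = 207 W

Q = 207 W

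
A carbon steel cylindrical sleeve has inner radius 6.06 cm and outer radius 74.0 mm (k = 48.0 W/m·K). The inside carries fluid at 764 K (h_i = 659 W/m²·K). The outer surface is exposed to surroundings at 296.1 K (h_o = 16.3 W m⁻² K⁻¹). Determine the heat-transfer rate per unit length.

Q' = 3.43 kW/m

Treat each layer as a resistance in series:
  R'_conv,in = 1/(2πr h) = 1/(2π·0.0606·659) = 0.003985 m·K/W
  R'_carbon steel = ln(0.0740/0.0606)/(2πk) = 0.1998/(2π·48.0) = 6.624×10^-4 m·K/W
  R'_conv,out = 1/(2πr h) = 1/(2π·0.0740·16.3) = 0.1319 m·K/W
ΣR = 0.003985 + 6.624×10^-4 + 0.1319 = 0.1365 m·K/W
Q' = ΔT/ΣR = (764 K − 296.1 K)/0.1365 = 3430 W/m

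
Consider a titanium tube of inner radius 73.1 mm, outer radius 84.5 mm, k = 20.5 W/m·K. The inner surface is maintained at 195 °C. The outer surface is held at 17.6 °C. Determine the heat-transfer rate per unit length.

Q' = 1.58×10^5 W/m

Q' = 2πk·ΔT/ln(r₂/r₁) = 2π × 20.5 × 177.4 / ln(0.0845/0.0731) = 1.58×10^5 W/m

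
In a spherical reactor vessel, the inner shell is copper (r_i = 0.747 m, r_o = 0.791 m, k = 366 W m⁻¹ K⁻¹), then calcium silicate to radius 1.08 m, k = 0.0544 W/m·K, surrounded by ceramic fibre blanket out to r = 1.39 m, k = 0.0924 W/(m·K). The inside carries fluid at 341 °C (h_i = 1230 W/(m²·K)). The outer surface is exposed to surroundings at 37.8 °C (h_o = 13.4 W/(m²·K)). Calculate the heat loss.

Series thermal resistances, inner to outer:
  R_conv,in = 1/(4πr²h) = 1/(4π·0.747²·1230) = 1.159×10^-4 K/W
  R_copper = (1/0.747 − 1/0.791)/(4πk) = 0.07447/(4π·366) = 1.619×10^-5 K/W
  R_calcium silicate = (1/0.791 − 1/1.08)/(4πk) = 0.3383/(4π·0.0544) = 0.4949 K/W
  R_ceramic fibre blanket = (1/1.08 − 1/1.39)/(4πk) = 0.2065/(4π·0.0924) = 0.1778 K/W
  R_conv,out = 1/(4πr²h) = 1/(4π·1.39²·13.4) = 0.003074 K/W
ΣR = 1.159×10^-4 + 1.619×10^-5 + 0.4949 + 0.1778 + 0.003074 = 0.6759 K/W
Q = ΔT/ΣR = (341 °C − 37.8 °C)/0.6759 = 449 W

Q = 449 W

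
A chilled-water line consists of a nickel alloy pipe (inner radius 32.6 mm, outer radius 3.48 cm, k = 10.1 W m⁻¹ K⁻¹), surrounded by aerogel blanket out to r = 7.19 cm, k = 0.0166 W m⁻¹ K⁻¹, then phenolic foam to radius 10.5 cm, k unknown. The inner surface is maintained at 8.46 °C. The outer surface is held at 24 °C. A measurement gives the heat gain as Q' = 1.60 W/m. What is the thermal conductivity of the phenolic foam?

ΣR = ΔT/Q' = |8.46 − 24|/1.60 = 9.712 m·K/W
Known resistances:
  R'_nickel alloy = ln(0.0348/0.0326)/(2πk) = 0.06531/(2π·10.1) = 0.001029 m·K/W
  R'_aerogel blanket = ln(0.0719/0.0348)/(2πk) = 0.7257/(2π·0.0166) = 6.957 m·K/W
R_phenolic foam = ΣR − ΣR_known = 9.712 − 6.958 = 2.754 m·K/W
ln(r₂/r₁)/(2πk) = 2.754 ⇒ k = 0.3787/(2π·2.754) = 0.0219 W/m·K

k = 0.0219 W/m·K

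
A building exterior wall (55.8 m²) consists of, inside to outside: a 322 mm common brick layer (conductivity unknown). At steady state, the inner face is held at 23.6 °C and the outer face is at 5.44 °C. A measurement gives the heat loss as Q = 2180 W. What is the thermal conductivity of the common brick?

k = 0.693 W/m·K

ΣR = ΔT/Q = |23.6 − 5.44|/2180 = 0.008330 K/W
L/(kA) = 0.008330 ⇒ k = 0.322/(0.008330·55.8) = 0.693 W/m·K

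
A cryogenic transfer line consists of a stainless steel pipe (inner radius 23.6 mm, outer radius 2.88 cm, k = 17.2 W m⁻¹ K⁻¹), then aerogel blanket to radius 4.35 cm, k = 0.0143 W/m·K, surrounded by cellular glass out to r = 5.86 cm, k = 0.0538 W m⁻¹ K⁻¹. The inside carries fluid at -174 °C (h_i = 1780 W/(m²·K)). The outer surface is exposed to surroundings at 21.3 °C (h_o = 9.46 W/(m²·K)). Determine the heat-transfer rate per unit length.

Q' = 33.9 W/m

Treat each layer as a resistance in series:
  R'_conv,in = 1/(2πr h) = 1/(2π·0.0236·1780) = 0.003789 m·K/W
  R'_stainless steel = ln(0.0288/0.0236)/(2πk) = 0.1991/(2π·17.2) = 0.001843 m·K/W
  R'_aerogel blanket = ln(0.0435/0.0288)/(2πk) = 0.4124/(2π·0.0143) = 4.590 m·K/W
  R'_cellular glass = ln(0.0586/0.0435)/(2πk) = 0.2980/(2π·0.0538) = 0.8815 m·K/W
  R'_conv,out = 1/(2πr h) = 1/(2π·0.0586·9.46) = 0.2871 m·K/W
ΣR = 0.003789 + 0.001843 + 4.590 + 0.8815 + 0.2871 = 5.764 m·K/W
Q' = ΔT/ΣR = (-174 °C − 21.3 °C)/5.764 = -33.9 W/m
(Negative Q' ⇒ heat flows inward; heat gain = 33.9 W/m.)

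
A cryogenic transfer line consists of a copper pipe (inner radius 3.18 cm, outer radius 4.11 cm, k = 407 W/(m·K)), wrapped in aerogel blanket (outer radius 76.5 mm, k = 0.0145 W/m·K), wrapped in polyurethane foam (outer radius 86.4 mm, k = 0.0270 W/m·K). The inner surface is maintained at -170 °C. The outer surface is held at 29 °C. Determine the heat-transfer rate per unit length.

Q' = 26.4 W/m

Series thermal resistances, inner to outer:
  R'_copper = ln(0.0411/0.0318)/(2πk) = 0.2565/(2π·407) = 1.003×10^-4 m·K/W
  R'_aerogel blanket = ln(0.0765/0.0411)/(2πk) = 0.6213/(2π·0.0145) = 6.819 m·K/W
  R'_polyurethane foam = ln(0.0864/0.0765)/(2πk) = 0.1217/(2π·0.0270) = 0.7174 m·K/W
ΣR = 1.003×10^-4 + 6.819 + 0.7174 = 7.537 m·K/W
Q' = ΔT/ΣR = (-170 °C − 29 °C)/7.537 = -26.4 W/m
(Negative Q' ⇒ heat flows inward; heat gain = 26.4 W/m.)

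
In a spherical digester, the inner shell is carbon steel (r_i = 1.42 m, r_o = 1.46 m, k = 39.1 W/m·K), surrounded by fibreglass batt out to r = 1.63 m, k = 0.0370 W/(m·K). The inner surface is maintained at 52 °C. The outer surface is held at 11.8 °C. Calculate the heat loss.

Treat each layer as a resistance in series:
  R_carbon steel = (1/1.42 − 1/1.46)/(4πk) = 0.01929/(4π·39.1) = 3.927×10^-5 K/W
  R_fibreglass batt = (1/1.46 − 1/1.63)/(4πk) = 0.07143/(4π·0.0370) = 0.1536 K/W
ΣR = 3.927×10^-5 + 0.1536 = 0.1536 K/W
Q = ΔT/ΣR = (52 °C − 11.8 °C)/0.1536 = 262 W

Q = 262 W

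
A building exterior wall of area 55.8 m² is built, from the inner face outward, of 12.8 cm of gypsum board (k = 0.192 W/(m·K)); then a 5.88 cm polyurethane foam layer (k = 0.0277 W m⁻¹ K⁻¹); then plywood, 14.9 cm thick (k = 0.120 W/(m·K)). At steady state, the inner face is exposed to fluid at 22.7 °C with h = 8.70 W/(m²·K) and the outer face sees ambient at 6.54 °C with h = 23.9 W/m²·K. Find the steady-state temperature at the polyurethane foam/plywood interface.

Resistance network (inner→outer):
  R_conv,in = 1/(hA) = 1/(8.70·55.8) = 0.002060 K/W
  R_gypsum board = L/(kA) = 0.128/(0.192·55.8) = 0.01195 K/W
  R_polyurethane foam = L/(kA) = 0.0588/(0.0277·55.8) = 0.03804 K/W
  R_plywood = L/(kA) = 0.149/(0.120·55.8) = 0.02225 K/W
  R_conv,out = 1/(hA) = 1/(23.9·55.8) = 7.498×10^-4 K/W
ΣR = 0.002060 + 0.01195 + 0.03804 + 0.02225 + 7.498×10^-4 = 0.07505 K/W
Q = ΔT/ΣR = (22.7 °C − 6.54 °C)/0.07505 = 215.3 W
From the inner boundary to the polyurethane foam/plywood interface, ΣR_partial = 0.05205 K/W.
T_interface = T_in − Q·ΣR_partial = 22.7 °C − (215.3)(0.05205) = 11.5 °C

T = 11.5 °C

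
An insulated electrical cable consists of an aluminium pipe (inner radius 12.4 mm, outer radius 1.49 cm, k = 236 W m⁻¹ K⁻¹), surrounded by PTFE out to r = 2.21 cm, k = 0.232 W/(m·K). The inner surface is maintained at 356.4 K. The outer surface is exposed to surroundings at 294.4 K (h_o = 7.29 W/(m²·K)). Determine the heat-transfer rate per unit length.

Q' = 49.3 W/m

Treat each layer as a resistance in series:
  R'_aluminium = ln(0.0149/0.0124)/(2πk) = 0.1837/(2π·236) = 1.239×10^-4 m·K/W
  R'_PTFE = ln(0.0221/0.0149)/(2πk) = 0.3942/(2π·0.232) = 0.2704 m·K/W
  R'_conv,out = 1/(2πr h) = 1/(2π·0.0221·7.29) = 0.9879 m·K/W
ΣR = 1.239×10^-4 + 0.2704 + 0.9879 = 1.258 m·K/W
Q' = ΔT/ΣR = (356.4 K − 294.4 K)/1.258 = 49.3 W/m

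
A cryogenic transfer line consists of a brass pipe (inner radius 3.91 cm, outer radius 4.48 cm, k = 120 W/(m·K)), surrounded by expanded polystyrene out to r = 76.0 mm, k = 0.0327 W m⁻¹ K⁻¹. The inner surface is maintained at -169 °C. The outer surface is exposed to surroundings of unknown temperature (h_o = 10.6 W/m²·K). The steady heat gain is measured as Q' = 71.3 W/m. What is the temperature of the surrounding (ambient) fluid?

T_out = 28.5 °C

Sum the resistances:
  R'_brass = ln(0.0448/0.0391)/(2πk) = 0.1361/(2π·120) = 1.805×10^-4 m·K/W
  R'_expanded polystyrene = ln(0.0760/0.0448)/(2πk) = 0.5285/(2π·0.0327) = 2.572 m·K/W
  R'_conv,out = 1/(2πr h) = 1/(2π·0.0760·10.6) = 0.1976 m·K/W
ΣR = 2.770 m·K/W
ΔT = Q'·ΣR = 71.3 × 2.770 = 197.5 K
Heat flows inward, so T_out = T_in + ΔT = -169 + 197.5 = 28.5 °C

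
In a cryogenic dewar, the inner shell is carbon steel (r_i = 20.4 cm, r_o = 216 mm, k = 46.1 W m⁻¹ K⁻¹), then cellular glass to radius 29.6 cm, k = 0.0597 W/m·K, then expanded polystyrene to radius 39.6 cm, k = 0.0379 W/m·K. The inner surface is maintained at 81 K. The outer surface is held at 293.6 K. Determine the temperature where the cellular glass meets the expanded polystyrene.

Treat each layer as a resistance in series:
  R_carbon steel = (1/0.204 − 1/0.216)/(4πk) = 0.2723/(4π·46.1) = 4.701×10^-4 K/W
  R_cellular glass = (1/0.216 − 1/0.296)/(4πk) = 1.251/(4π·0.0597) = 1.668 K/W
  R_expanded polystyrene = (1/0.296 − 1/0.396)/(4πk) = 0.8531/(4π·0.0379) = 1.791 K/W
ΣR = 4.701×10^-4 + 1.668 + 1.791 = 3.459 K/W
Q = ΔT/ΣR = (81 K − 293.6 K)/3.459 = -61.46 W
From the inner boundary to the cellular glass/expanded polystyrene interface, ΣR_partial = 1.668 K/W.
T_interface = T_in − Q·ΣR_partial = 81 K − (-61.46)(1.668) = 183.5 K

T = 183.5 K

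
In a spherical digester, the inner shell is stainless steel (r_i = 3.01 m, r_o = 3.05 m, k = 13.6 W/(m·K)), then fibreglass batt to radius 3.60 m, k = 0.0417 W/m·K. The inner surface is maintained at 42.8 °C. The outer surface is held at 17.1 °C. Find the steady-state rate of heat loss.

Resistance network (inner→outer):
  R_stainless steel = (1/3.01 − 1/3.05)/(4πk) = 0.004357/(4π·13.6) = 2.549×10^-5 K/W
  R_fibreglass batt = (1/3.05 − 1/3.60)/(4πk) = 0.05009/(4π·0.0417) = 0.09559 K/W
ΣR = 2.549×10^-5 + 0.09559 = 0.09562 K/W
Q = ΔT/ΣR = (42.8 °C − 17.1 °C)/0.09562 = 269 W

Q = 269 W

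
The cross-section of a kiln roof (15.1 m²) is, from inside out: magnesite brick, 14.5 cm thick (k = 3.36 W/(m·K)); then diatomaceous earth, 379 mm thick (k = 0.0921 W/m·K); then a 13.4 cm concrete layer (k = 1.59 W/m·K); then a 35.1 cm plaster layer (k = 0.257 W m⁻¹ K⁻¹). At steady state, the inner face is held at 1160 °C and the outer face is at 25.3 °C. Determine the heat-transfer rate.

Q = 3060 W

Series thermal resistances, inner to outer:
  R_magnesite brick = L/(kA) = 0.145/(3.36·15.1) = 0.002858 K/W
  R_diatomaceous earth = L/(kA) = 0.379/(0.0921·15.1) = 0.2725 K/W
  R_concrete = L/(kA) = 0.134/(1.59·15.1) = 0.005581 K/W
  R_plaster = L/(kA) = 0.351/(0.257·15.1) = 0.09045 K/W
ΣR = 0.002858 + 0.2725 + 0.005581 + 0.09045 = 0.3714 K/W
Q = ΔT/ΣR = (1160 °C − 25.3 °C)/0.3714 = 3060 W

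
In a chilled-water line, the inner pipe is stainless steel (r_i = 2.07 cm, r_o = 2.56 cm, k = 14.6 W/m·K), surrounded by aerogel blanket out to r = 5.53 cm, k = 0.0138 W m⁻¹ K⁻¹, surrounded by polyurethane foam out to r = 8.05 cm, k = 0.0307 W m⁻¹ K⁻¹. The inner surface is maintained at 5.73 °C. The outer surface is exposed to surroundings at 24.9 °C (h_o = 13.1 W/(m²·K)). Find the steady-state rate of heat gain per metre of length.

Q' = 1.75 W/m

Treat each layer as a resistance in series:
  R'_stainless steel = ln(0.0256/0.0207)/(2πk) = 0.2125/(2π·14.6) = 0.002316 m·K/W
  R'_aerogel blanket = ln(0.0553/0.0256)/(2πk) = 0.7702/(2π·0.0138) = 8.882 m·K/W
  R'_polyurethane foam = ln(0.0805/0.0553)/(2πk) = 0.3755/(2π·0.0307) = 1.947 m·K/W
  R'_conv,out = 1/(2πr h) = 1/(2π·0.0805·13.1) = 0.1509 m·K/W
ΣR = 0.002316 + 8.882 + 1.947 + 0.1509 = 10.98 m·K/W
Q' = ΔT/ΣR = (5.73 °C − 24.9 °C)/10.98 = -1.75 W/m
(Negative Q' ⇒ heat flows inward; heat gain = 1.75 W/m.)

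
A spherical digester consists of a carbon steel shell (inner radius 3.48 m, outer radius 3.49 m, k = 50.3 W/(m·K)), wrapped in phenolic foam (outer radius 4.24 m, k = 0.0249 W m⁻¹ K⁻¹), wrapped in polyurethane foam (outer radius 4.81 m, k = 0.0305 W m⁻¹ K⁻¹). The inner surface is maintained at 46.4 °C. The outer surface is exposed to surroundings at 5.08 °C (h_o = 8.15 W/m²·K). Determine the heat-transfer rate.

Q = 176 W

Series thermal resistances, inner to outer:
  R_carbon steel = (1/3.48 − 1/3.49)/(4πk) = 8.234×10^-4/(4π·50.3) = 1.303×10^-6 K/W
  R_phenolic foam = (1/3.49 − 1/4.24)/(4πk) = 0.05068/(4π·0.0249) = 0.1620 K/W
  R_polyurethane foam = (1/4.24 − 1/4.81)/(4πk) = 0.02795/(4π·0.0305) = 0.07292 K/W
  R_conv,out = 1/(4πr²h) = 1/(4π·4.81²·8.15) = 4.220×10^-4 K/W
ΣR = 1.303×10^-6 + 0.1620 + 0.07292 + 4.220×10^-4 = 0.2353 K/W
Q = ΔT/ΣR = (46.4 °C − 5.08 °C)/0.2353 = 176 W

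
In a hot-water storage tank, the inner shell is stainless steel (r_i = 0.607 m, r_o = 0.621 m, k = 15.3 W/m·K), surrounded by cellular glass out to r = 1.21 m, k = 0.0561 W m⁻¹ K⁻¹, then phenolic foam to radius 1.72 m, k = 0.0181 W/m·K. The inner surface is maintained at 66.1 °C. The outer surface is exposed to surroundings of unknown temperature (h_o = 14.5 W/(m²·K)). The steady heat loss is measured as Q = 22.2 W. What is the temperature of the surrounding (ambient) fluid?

T_out = 17.5 °C

Series resistances:
  R_stainless steel = (1/0.607 − 1/0.621)/(4πk) = 0.03714/(4π·15.3) = 1.932×10^-4 K/W
  R_cellular glass = (1/0.621 − 1/1.21)/(4πk) = 0.7839/(4π·0.0561) = 1.112 K/W
  R_phenolic foam = (1/1.21 − 1/1.72)/(4πk) = 0.2451/(4π·0.0181) = 1.077 K/W
  R_conv,out = 1/(4πr²h) = 1/(4π·1.72²·14.5) = 0.001855 K/W
ΣR = 2.191 K/W
ΔT = Q·ΣR = 22.2 × 2.191 = 48.64 K
Heat flows outward, so T_out = T_in − ΔT = 66.1 − 48.64 = 17.5 °C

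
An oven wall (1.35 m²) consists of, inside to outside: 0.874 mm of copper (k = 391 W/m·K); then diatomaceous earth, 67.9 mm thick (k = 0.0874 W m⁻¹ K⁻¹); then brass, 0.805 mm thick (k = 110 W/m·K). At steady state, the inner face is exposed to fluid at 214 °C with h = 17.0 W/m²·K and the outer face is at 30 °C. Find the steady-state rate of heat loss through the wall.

Series thermal resistances, inner to outer:
  R_conv,in = 1/(hA) = 1/(17.0·1.35) = 0.04357 K/W
  R_copper = L/(kA) = 8.74×10^-4/(391·1.35) = 1.656×10^-6 K/W
  R_diatomaceous earth = L/(kA) = 0.0679/(0.0874·1.35) = 0.5755 K/W
  R_brass = L/(kA) = 8.05×10^-4/(110·1.35) = 5.421×10^-6 K/W
ΣR = 0.04357 + 1.656×10^-6 + 0.5755 + 5.421×10^-6 = 0.6191 K/W
Q = ΔT/ΣR = (214 °C − 30 °C)/0.6191 = 297 W

Q = 297 W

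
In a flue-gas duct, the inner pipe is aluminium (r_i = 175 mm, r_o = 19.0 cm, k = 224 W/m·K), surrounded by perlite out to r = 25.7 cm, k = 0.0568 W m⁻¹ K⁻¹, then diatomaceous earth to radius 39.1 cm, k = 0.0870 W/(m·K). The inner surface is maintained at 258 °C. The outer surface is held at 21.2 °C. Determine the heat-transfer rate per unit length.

Resistance network (inner→outer):
  R'_aluminium = ln(0.190/0.175)/(2πk) = 0.08224/(2π·224) = 5.843×10^-5 m·K/W
  R'_perlite = ln(0.257/0.190)/(2πk) = 0.3021/(2π·0.0568) = 0.8464 m·K/W
  R'_diatomaceous earth = ln(0.391/0.257)/(2πk) = 0.4196/(2π·0.0870) = 0.7677 m·K/W
ΣR = 5.843×10^-5 + 0.8464 + 0.7677 = 1.614 m·K/W
Q' = ΔT/ΣR = (258 °C − 21.2 °C)/1.614 = 147 W/m

Q' = 147 W/m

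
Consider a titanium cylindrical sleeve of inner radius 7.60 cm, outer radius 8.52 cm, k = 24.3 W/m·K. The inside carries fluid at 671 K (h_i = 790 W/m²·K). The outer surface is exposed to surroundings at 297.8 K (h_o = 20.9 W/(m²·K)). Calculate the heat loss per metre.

Q' = 4.02 kW/m

Treat each layer as a resistance in series:
  R'_conv,in = 1/(2πr h) = 1/(2π·0.0760·790) = 0.002651 m·K/W
  R'_titanium = ln(0.0852/0.0760)/(2πk) = 0.1143/(2π·24.3) = 7.484×10^-4 m·K/W
  R'_conv,out = 1/(2πr h) = 1/(2π·0.0852·20.9) = 0.08938 m·K/W
ΣR = 0.002651 + 7.484×10^-4 + 0.08938 = 0.09278 m·K/W
Q' = ΔT/ΣR = (671 K − 297.8 K)/0.09278 = 4020 W/m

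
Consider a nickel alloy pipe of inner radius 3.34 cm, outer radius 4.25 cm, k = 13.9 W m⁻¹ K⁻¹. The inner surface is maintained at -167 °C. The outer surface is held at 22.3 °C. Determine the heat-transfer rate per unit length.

Q' = 68600 W/m

Q' = 2πk·ΔT/ln(r₂/r₁) = 2π × 13.9 × 189.3 / ln(0.0425/0.0334) = 68600 W/m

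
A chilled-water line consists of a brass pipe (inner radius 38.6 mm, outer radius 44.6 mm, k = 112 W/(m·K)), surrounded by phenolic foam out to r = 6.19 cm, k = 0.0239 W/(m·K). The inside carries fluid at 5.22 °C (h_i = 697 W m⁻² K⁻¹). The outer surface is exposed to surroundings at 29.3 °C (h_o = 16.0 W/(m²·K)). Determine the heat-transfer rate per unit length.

Treat each layer as a resistance in series:
  R'_conv,in = 1/(2πr h) = 1/(2π·0.0386·697) = 0.005916 m·K/W
  R'_brass = ln(0.0446/0.0386)/(2πk) = 0.1445/(2π·112) = 2.053×10^-4 m·K/W
  R'_phenolic foam = ln(0.0619/0.0446)/(2πk) = 0.3278/(2π·0.0239) = 2.183 m·K/W
  R'_conv,out = 1/(2πr h) = 1/(2π·0.0619·16.0) = 0.1607 m·K/W
ΣR = 0.005916 + 2.053×10^-4 + 2.183 + 0.1607 = 2.350 m·K/W
Q' = ΔT/ΣR = (5.22 °C − 29.3 °C)/2.350 = -10.2 W/m
(Negative Q' ⇒ heat flows inward; heat gain = 10.2 W/m.)

Q' = 10.2 W/m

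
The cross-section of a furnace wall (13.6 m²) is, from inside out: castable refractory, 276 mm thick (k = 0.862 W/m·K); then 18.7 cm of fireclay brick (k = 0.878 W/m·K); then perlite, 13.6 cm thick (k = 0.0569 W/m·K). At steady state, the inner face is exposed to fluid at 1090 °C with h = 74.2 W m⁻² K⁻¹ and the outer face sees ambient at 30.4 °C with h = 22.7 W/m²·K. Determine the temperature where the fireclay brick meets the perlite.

Series thermal resistances, inner to outer:
  R_conv,in = 1/(hA) = 1/(74.2·13.6) = 9.910×10^-4 K/W
  R_castable refractory = L/(kA) = 0.276/(0.862·13.6) = 0.02354 K/W
  R_fireclay brick = L/(kA) = 0.187/(0.878·13.6) = 0.01566 K/W
  R_perlite = L/(kA) = 0.136/(0.0569·13.6) = 0.1757 K/W
  R_conv,out = 1/(hA) = 1/(22.7·13.6) = 0.003239 K/W
ΣR = 9.910×10^-4 + 0.02354 + 0.01566 + 0.1757 + 0.003239 = 0.2191 K/W
Q = ΔT/ΣR = (1090 °C − 30.4 °C)/0.2191 = 4836 W
From the inner boundary to the fireclay brick/perlite interface, ΣR_partial = 0.04019 K/W.
T_interface = T_in − Q·ΣR_partial = 1090 °C − (4836)(0.04019) = 896 °C

T = 896 °C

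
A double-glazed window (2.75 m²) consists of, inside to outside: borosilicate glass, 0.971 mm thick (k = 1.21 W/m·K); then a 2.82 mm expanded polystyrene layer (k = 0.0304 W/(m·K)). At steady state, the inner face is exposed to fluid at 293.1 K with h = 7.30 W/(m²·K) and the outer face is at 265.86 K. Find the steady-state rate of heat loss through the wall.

Q = 325 W

Resistance network (inner→outer):
  R_conv,in = 1/(hA) = 1/(7.30·2.75) = 0.04981 K/W
  R_borosilicate glass = L/(kA) = 9.71×10^-4/(1.21·2.75) = 2.918×10^-4 K/W
  R_expanded polystyrene = L/(kA) = 0.00282/(0.0304·2.75) = 0.03373 K/W
ΣR = 0.04981 + 2.918×10^-4 + 0.03373 = 0.08383 K/W
Q = ΔT/ΣR = (293.1 K − 265.86 K)/0.08383 = 325 W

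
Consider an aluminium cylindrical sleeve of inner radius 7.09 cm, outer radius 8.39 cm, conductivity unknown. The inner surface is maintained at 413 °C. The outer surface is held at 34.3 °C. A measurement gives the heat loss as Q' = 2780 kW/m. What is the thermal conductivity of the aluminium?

ΣR = ΔT/Q' = |413 − 34.3|/2.78×10^6 = 1.362×10^-4 m·K/W
ln(r₂/r₁)/(2πk) = 1.362×10^-4 ⇒ k = 0.1684/(2π·1.362×10^-4) = 197 W/m·K

k = 197 W/m·K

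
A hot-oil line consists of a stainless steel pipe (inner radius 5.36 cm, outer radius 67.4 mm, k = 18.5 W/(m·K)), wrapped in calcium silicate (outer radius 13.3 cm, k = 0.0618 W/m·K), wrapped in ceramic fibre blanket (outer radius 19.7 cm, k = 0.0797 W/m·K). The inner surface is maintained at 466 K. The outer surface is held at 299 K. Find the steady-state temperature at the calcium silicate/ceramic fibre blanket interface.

Treat each layer as a resistance in series:
  R'_stainless steel = ln(0.0674/0.0536)/(2πk) = 0.2291/(2π·18.5) = 0.001971 m·K/W
  R'_calcium silicate = ln(0.133/0.0674)/(2πk) = 0.6797/(2π·0.0618) = 1.750 m·K/W
  R'_ceramic fibre blanket = ln(0.197/0.133)/(2πk) = 0.3929/(2π·0.0797) = 0.7845 m·K/W
ΣR = 0.001971 + 1.750 + 0.7845 = 2.536 m·K/W
Q' = ΔT/ΣR = (466 K − 299 K)/2.536 = 65.85 W/m
From the inner boundary to the calcium silicate/ceramic fibre blanket interface, ΣR_partial = 1.752 m·K/W.
T_interface = T_in − Q'·ΣR_partial = 466 K − (65.85)(1.752) = 350.6 K

T = 350.6 K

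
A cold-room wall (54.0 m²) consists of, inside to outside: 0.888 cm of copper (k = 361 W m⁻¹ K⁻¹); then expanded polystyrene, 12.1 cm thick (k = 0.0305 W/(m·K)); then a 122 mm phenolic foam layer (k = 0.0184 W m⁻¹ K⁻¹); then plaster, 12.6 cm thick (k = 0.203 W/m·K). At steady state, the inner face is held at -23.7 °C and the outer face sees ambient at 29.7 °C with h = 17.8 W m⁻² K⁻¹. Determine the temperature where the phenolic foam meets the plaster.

T = 26.5 °C

Treat each layer as a resistance in series:
  R_copper = L/(kA) = 0.00888/(361·54.0) = 4.555×10^-7 K/W
  R_expanded polystyrene = L/(kA) = 0.121/(0.0305·54.0) = 0.07347 K/W
  R_phenolic foam = L/(kA) = 0.122/(0.0184·54.0) = 0.1228 K/W
  R_plaster = L/(kA) = 0.126/(0.203·54.0) = 0.01149 K/W
  R_conv,out = 1/(hA) = 1/(17.8·54.0) = 0.001040 K/W
ΣR = 4.555×10^-7 + 0.07347 + 0.1228 + 0.01149 + 0.001040 = 0.2088 K/W
Q = ΔT/ΣR = (-23.7 °C − 29.7 °C)/0.2088 = -255.7 W
From the inner boundary to the phenolic foam/plaster interface, ΣR_partial = 0.1963 K/W.
T_interface = T_in − Q·ΣR_partial = -23.7 °C − (-255.7)(0.1963) = 26.5 °C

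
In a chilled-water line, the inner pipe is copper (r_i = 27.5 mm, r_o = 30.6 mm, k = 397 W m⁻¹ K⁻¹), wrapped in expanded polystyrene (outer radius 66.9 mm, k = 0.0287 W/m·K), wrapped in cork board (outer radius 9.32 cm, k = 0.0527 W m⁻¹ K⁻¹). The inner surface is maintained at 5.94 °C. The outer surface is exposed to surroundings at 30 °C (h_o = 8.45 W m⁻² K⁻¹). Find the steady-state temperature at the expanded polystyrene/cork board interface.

T = 24.8 °C

Series thermal resistances, inner to outer:
  R'_copper = ln(0.0306/0.0275)/(2πk) = 0.1068/(2π·397) = 4.282×10^-5 m·K/W
  R'_expanded polystyrene = ln(0.0669/0.0306)/(2πk) = 0.7822/(2π·0.0287) = 4.338 m·K/W
  R'_cork board = ln(0.0932/0.0669)/(2πk) = 0.3315/(2π·0.0527) = 1.001 m·K/W
  R'_conv,out = 1/(2πr h) = 1/(2π·0.0932·8.45) = 0.2021 m·K/W
ΣR = 4.282×10^-5 + 4.338 + 1.001 + 0.2021 = 5.541 m·K/W
Q' = ΔT/ΣR = (5.94 °C − 30 °C)/5.541 = -4.342 W/m
From the inner boundary to the expanded polystyrene/cork board interface, ΣR_partial = 4.338 m·K/W.
T_interface = T_in − Q'·ΣR_partial = 5.94 °C − (-4.342)(4.338) = 24.8 °C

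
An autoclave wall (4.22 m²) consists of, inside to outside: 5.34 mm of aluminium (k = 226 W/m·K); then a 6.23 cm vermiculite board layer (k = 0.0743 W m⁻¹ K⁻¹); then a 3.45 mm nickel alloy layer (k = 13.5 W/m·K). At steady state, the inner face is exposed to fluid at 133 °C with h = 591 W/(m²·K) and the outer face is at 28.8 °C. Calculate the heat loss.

Q = 523 W

Series thermal resistances, inner to outer:
  R_conv,in = 1/(hA) = 1/(591·4.22) = 4.010×10^-4 K/W
  R_aluminium = L/(kA) = 0.00534/(226·4.22) = 5.599×10^-6 K/W
  R_vermiculite board = L/(kA) = 0.0623/(0.0743·4.22) = 0.1987 K/W
  R_nickel alloy = L/(kA) = 0.00345/(13.5·4.22) = 6.056×10^-5 K/W
ΣR = 4.010×10^-4 + 5.599×10^-6 + 0.1987 + 6.056×10^-5 = 0.1992 K/W
Q = ΔT/ΣR = (133 °C − 28.8 °C)/0.1992 = 523 W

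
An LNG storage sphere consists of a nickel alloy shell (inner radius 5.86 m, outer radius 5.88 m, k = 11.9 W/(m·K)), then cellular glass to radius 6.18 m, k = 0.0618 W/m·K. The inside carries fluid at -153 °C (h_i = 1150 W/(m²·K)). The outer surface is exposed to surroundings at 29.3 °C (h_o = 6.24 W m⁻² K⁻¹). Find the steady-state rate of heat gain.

Q = 16.6 kW

Treat each layer as a resistance in series:
  R_conv,in = 1/(4πr²h) = 1/(4π·5.86²·1150) = 2.015×10^-6 K/W
  R_nickel alloy = (1/5.86 − 1/5.88)/(4πk) = 5.804×10^-4/(4π·11.9) = 3.881×10^-6 K/W
  R_cellular glass = (1/5.88 − 1/6.18)/(4πk) = 0.008256/(4π·0.0618) = 0.01063 K/W
  R_conv,out = 1/(4πr²h) = 1/(4π·6.18²·6.24) = 3.339×10^-4 K/W
ΣR = 2.015×10^-6 + 3.881×10^-6 + 0.01063 + 3.339×10^-4 = 0.01097 K/W
Q = ΔT/ΣR = (-153 °C − 29.3 °C)/0.01097 = -16600 W
(Negative Q ⇒ heat flows inward; heat gain = 16600 W.)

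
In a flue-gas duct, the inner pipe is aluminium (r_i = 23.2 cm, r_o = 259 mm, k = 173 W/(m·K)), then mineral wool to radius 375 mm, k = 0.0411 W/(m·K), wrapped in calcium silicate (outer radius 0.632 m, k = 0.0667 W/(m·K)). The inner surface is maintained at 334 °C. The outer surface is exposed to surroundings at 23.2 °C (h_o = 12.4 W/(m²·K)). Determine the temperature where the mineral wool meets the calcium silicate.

Series thermal resistances, inner to outer:
  R'_aluminium = ln(0.259/0.232)/(2πk) = 0.1101/(2π·173) = 1.013×10^-4 m·K/W
  R'_mineral wool = ln(0.375/0.259)/(2πk) = 0.3701/(2π·0.0411) = 1.433 m·K/W
  R'_calcium silicate = ln(0.632/0.375)/(2πk) = 0.5220/(2π·0.0667) = 1.245 m·K/W
  R'_conv,out = 1/(2πr h) = 1/(2π·0.632·12.4) = 0.02031 m·K/W
ΣR = 1.013×10^-4 + 1.433 + 1.245 + 0.02031 = 2.698 m·K/W
Q' = ΔT/ΣR = (334 °C − 23.2 °C)/2.698 = 115.2 W/m
From the inner boundary to the mineral wool/calcium silicate interface, ΣR_partial = 1.433 m·K/W.
T_interface = T_in − Q'·ΣR_partial = 334 °C − (115.2)(1.433) = 169 °C

T = 169 °C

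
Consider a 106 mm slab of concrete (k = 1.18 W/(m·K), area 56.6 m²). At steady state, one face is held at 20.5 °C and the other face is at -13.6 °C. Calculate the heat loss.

Q = 21500 W

Q = kA·ΔT/L = 1.18 × 56.6 × |20.5 °C − -13.6 °C| / 0.106 = 21500 W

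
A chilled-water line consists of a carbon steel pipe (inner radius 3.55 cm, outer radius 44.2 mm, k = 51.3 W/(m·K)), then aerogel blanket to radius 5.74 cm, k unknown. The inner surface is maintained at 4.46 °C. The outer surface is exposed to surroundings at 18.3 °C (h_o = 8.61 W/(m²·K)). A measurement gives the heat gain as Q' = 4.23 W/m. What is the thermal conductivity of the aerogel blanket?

k = 0.0141 W/m·K

ΣR = ΔT/Q' = |4.46 − 18.3|/4.23 = 3.272 m·K/W
Known resistances:
  R'_carbon steel = ln(0.0442/0.0355)/(2πk) = 0.2192/(2π·51.3) = 6.800×10^-4 m·K/W
  R'_conv,out = 1/(2πr h) = 1/(2π·0.0574·8.61) = 0.3220 m·K/W
R_aerogel blanket = ΣR − ΣR_known = 3.272 − 0.3227 = 2.949 m·K/W
ln(r₂/r₁)/(2πk) = 2.949 ⇒ k = 0.2613/(2π·2.949) = 0.0141 W/m·K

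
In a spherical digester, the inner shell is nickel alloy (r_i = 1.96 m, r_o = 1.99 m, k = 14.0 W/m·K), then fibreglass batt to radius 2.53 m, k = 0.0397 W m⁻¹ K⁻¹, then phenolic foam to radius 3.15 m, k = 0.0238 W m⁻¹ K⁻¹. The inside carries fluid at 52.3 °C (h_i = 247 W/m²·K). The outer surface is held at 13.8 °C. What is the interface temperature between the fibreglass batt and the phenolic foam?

Series thermal resistances, inner to outer:
  R_conv,in = 1/(4πr²h) = 1/(4π·1.96²·247) = 8.387×10^-5 K/W
  R_nickel alloy = (1/1.96 − 1/1.99)/(4πk) = 0.007692/(4π·14.0) = 4.372×10^-5 K/W
  R_fibreglass batt = (1/1.99 − 1/2.53)/(4πk) = 0.1073/(4π·0.0397) = 0.2150 K/W
  R_phenolic foam = (1/2.53 − 1/3.15)/(4πk) = 0.07780/(4π·0.0238) = 0.2601 K/W
ΣR = 8.387×10^-5 + 4.372×10^-5 + 0.2150 + 0.2601 = 0.4752 K/W
Q = ΔT/ΣR = (52.3 °C − 13.8 °C)/0.4752 = 81.02 W
From the inner boundary to the fibreglass batt/phenolic foam interface, ΣR_partial = 0.2151 K/W.
T_interface = T_in − Q·ΣR_partial = 52.3 °C − (81.02)(0.2151) = 34.9 °C

T = 34.9 °C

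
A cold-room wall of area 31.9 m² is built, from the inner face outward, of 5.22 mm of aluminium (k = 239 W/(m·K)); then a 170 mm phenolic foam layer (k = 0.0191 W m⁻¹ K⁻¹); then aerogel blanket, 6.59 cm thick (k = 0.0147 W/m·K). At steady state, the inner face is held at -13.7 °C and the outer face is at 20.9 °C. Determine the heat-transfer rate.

Q = 82.5 W

Treat each layer as a resistance in series:
  R_aluminium = L/(kA) = 0.00522/(239·31.9) = 6.847×10^-7 K/W
  R_phenolic foam = L/(kA) = 0.170/(0.0191·31.9) = 0.2790 K/W
  R_aerogel blanket = L/(kA) = 0.0659/(0.0147·31.9) = 0.1405 K/W
ΣR = 6.847×10^-7 + 0.2790 + 0.1405 = 0.4195 K/W
Q = ΔT/ΣR = (-13.7 °C − 20.9 °C)/0.4195 = -82.5 W
(Negative Q ⇒ heat flows inward; heat gain = 82.5 W.)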